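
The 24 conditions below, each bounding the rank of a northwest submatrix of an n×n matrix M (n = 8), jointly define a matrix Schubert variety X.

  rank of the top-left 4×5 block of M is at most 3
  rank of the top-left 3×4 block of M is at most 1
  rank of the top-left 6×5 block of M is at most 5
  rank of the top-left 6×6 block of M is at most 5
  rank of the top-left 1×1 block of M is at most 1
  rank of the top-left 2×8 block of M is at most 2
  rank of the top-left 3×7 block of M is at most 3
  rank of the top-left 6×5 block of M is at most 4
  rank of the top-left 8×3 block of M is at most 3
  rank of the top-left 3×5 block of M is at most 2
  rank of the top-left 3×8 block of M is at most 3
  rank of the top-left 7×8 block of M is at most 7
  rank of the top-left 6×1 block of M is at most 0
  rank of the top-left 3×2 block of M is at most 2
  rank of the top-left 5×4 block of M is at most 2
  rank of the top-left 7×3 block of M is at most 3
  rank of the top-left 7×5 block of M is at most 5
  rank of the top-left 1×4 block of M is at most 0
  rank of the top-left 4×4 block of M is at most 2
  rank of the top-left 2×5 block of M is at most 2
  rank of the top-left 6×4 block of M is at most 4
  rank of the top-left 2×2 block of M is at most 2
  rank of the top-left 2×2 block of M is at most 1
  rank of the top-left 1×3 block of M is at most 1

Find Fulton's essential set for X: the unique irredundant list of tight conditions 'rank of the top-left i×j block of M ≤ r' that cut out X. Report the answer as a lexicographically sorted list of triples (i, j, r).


Rank table r_w(8×8) implied by the 24 constraints:

  R[1]: 0  0  0  0  1  1  1  1
  R[2]: 0  1  1  1  2  2  2  2
  R[3]: 0  1  1  1  2  3  3  3
  R[4]: 0  1  2  2  3  4  4  4
  R[5]: 0  1  2  2  3  4  5  5
  R[6]: 0  1  2  3  4  5  6  6
  R[7]: 1  2  3  4  5  6  7  7
  R[8]: 1  2  3  4  5  6  7  8

giving w = (5, 2, 6, 3, 7, 4, 1, 8) via Δ²R.

D(w) has 12 cells with 4 SE-corners; essential set:

[(1, 4, 0), (3, 4, 1), (5, 4, 2), (6, 1, 0)]


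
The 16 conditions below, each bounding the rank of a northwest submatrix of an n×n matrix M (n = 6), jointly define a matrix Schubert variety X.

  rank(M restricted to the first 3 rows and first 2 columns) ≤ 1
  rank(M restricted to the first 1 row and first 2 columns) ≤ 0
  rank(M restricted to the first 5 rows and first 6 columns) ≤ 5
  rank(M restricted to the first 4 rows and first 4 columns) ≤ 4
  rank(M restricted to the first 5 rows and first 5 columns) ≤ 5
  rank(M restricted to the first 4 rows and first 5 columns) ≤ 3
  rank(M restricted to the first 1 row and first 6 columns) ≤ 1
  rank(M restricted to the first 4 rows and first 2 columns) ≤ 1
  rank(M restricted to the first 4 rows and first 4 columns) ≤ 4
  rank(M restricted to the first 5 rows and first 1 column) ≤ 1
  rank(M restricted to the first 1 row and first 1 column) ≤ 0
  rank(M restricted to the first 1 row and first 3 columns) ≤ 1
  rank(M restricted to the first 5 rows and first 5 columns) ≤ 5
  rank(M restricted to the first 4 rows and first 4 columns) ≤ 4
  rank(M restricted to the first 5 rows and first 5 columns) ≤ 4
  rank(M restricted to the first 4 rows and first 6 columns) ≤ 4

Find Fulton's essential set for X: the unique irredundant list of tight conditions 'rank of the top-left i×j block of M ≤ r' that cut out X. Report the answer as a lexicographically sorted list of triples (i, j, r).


Propagating the 16 rank bounds to every northwest block:

  R[1]: 0  0  1  1  1  1
  R[2]: 1  1  2  2  2  2
  R[3]: 1  1  2  3  3  3
  R[4]: 1  1  2  3  3  4
  R[5]: 1  2  3  4  4  5
  R[6]: 1  2  3  4  5  6

the unique w with this rank table is (3, 1, 4, 6, 2, 5).

|D(w)|=5, |Ess(w)|=3:

[(1, 2, 0), (4, 2, 1), (4, 5, 3)]


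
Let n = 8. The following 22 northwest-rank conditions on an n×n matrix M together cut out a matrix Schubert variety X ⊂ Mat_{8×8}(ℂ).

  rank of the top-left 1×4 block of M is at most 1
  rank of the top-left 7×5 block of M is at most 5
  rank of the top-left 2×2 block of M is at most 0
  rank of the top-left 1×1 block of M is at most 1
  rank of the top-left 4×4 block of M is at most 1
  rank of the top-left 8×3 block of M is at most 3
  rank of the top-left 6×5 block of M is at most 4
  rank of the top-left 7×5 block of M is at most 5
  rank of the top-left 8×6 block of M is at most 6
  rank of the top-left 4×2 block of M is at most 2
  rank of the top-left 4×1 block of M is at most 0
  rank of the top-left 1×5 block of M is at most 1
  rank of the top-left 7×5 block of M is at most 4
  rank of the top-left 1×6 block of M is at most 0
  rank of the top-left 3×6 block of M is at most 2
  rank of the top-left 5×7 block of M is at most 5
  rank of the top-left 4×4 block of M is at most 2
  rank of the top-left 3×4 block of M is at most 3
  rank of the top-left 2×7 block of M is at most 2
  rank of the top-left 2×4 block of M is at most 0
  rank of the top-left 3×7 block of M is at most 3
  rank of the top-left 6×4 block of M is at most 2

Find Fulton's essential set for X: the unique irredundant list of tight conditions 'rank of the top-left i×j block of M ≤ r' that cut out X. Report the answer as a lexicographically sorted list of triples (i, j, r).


Recovering R(i,j) via the rank-extension bound from the 22 conditions:

  row 1: 0, 0, 0, 0, 0, 0, 1, 1
  row 2: 0, 0, 0, 0, 1, 1, 2, 2
  row 3: 0, 1, 1, 1, 2, 2, 3, 3
  row 4: 0, 1, 1, 1, 2, 3, 4, 4
  row 5: 1, 2, 2, 2, 3, 4, 5, 5
  row 6: 1, 2, 2, 2, 3, 4, 5, 6
  row 7: 1, 2, 3, 3, 4, 5, 6, 7
  row 8: 1, 2, 3, 4, 5, 6, 7, 8

the unique w with this rank table is (7, 5, 2, 6, 1, 8, 3, 4).

D(w) has 16 cells with 5 SE-corners; essential set:

[(1, 6, 0), (2, 4, 0), (4, 1, 0), (4, 4, 1), (6, 4, 2)]


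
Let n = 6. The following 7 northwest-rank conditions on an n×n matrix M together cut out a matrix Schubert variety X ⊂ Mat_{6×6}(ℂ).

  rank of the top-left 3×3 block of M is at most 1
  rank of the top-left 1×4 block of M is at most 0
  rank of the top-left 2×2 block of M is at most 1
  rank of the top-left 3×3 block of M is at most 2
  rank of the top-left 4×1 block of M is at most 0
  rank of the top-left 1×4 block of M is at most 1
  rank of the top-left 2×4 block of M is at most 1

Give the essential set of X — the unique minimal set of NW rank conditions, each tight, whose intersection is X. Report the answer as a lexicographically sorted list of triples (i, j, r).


Computing R[i][j] = min implied NW-rank bound (n=6, 7 conditions):

  row 1: 0  0  0  0  1  1
  row 2: 0  1  1  1  2  2
  row 3: 0  1  1  2  3  3
  row 4: 0  1  2  3  4  4
  row 5: 1  2  3  4  5  5
  row 6: 1  2  3  4  5  6

hence w(1..6) = (5, 2, 4, 3, 1, 6).

Rothe diagram D(w) (8 cells), 3 SE-corners (essential conditions):

[(1, 4, 0), (3, 3, 1), (4, 1, 0)]


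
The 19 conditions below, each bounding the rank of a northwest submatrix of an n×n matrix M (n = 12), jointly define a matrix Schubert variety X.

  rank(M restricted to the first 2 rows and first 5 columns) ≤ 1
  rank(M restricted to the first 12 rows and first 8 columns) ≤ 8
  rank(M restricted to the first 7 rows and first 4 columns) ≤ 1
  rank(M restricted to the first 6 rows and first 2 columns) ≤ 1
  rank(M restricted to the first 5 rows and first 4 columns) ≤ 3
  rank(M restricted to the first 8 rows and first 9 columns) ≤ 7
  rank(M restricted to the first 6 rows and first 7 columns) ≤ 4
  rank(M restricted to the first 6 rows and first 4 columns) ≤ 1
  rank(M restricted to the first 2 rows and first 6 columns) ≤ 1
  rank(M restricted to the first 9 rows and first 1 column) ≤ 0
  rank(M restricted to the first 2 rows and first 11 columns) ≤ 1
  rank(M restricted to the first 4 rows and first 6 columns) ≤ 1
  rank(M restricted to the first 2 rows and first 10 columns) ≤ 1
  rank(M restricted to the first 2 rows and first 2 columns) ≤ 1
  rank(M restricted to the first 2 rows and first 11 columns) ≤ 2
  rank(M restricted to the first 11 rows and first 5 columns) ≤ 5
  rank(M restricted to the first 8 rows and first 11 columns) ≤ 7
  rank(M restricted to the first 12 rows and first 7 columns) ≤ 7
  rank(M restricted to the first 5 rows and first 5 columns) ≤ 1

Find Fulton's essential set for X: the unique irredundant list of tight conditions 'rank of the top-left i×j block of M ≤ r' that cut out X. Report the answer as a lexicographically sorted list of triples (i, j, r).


Recovering R(i,j) via the rank-extension bound from the 19 conditions:

  row 1: 0, 1, 1, 1, 1, 1, 1, 1, 1, 1, 1, 1
  row 2: 0, 1, 1, 1, 1, 1, 1, 1, 1, 1, 1, 2
  row 3: 0, 1, 1, 1, 1, 1, 2, 2, 2, 2, 2, 3
  row 4: 0, 1, 1, 1, 1, 1, 2, 3, 3, 3, 3, 4
  row 5: 0, 1, 1, 1, 1, 2, 3, 4, 4, 4, 4, 5
  row 6: 0, 1, 1, 1, 2, 3, 4, 5, 5, 5, 5, 6
  row 7: 0, 1, 1, 1, 2, 3, 4, 5, 6, 6, 6, 7
  row 8: 0, 1, 2, 2, 3, 4, 5, 6, 7, 7, 7, 8
  row 9: 0, 1, 2, 3, 4, 5, 6, 7, 8, 8, 8, 9
  row 10: 1, 2, 3, 4, 5, 6, 7, 8, 9, 9, 9, 10
  row 11: 1, 2, 3, 4, 5, 6, 7, 8, 9, 10, 10, 11
  row 12: 1, 2, 3, 4, 5, 6, 7, 8, 9, 10, 11, 12

reading off 1-entries of Δ²R: w = (2, 12, 7, 8, 6, 5, 9, 3, 4, 1, 10, 11).

5 SE-corners of the 33-cell Rothe diagram give Ess(w):

[(2, 11, 1), (4, 6, 1), (5, 5, 1), (7, 4, 1), (9, 1, 0)]


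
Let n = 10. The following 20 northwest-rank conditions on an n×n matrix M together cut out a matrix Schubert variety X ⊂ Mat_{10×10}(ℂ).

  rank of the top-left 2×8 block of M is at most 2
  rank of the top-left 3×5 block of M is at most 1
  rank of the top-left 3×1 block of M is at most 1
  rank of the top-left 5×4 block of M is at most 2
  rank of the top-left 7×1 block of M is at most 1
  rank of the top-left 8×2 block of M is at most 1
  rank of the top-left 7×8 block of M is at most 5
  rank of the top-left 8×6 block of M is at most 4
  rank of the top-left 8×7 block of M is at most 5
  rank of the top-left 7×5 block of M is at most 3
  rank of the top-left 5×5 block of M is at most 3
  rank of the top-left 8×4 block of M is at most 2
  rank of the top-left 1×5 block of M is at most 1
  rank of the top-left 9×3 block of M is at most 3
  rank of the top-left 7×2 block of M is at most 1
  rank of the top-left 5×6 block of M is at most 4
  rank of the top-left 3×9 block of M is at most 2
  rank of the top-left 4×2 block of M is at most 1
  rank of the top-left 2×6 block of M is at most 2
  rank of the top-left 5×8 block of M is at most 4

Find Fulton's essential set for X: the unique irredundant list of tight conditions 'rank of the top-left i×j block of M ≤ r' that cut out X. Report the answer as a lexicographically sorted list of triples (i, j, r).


Propagating the 20 rank bounds to every northwest block:

  R[1]: 1 | 1 | 1 | 1 | 1 | 1 | 1 | 1 | 1 | 1
  R[2]: 1 | 1 | 1 | 1 | 1 | 2 | 2 | 2 | 2 | 2
  R[3]: 1 | 1 | 1 | 1 | 1 | 2 | 2 | 2 | 2 | 3
  R[4]: 1 | 1 | 2 | 2 | 2 | 3 | 3 | 3 | 3 | 4
  R[5]: 1 | 1 | 2 | 2 | 3 | 4 | 4 | 4 | 4 | 5
  R[6]: 1 | 1 | 2 | 2 | 3 | 4 | 5 | 5 | 5 | 6
  R[7]: 1 | 1 | 2 | 2 | 3 | 4 | 5 | 5 | 6 | 7
  R[8]: 1 | 1 | 2 | 2 | 3 | 4 | 5 | 6 | 7 | 8
  R[9]: 1 | 2 | 3 | 3 | 4 | 5 | 6 | 7 | 8 | 9
  R[10]: 1 | 2 | 3 | 4 | 5 | 6 | 7 | 8 | 9 | 10

second differences of R give the permutation w = (1, 6, 10, 3, 5, 7, 9, 8, 2, 4).

ℓ(w)=21; the 5 essential cells (i,j,r):

[(3, 5, 1), (3, 9, 2), (7, 8, 5), (8, 2, 1), (8, 4, 2)]


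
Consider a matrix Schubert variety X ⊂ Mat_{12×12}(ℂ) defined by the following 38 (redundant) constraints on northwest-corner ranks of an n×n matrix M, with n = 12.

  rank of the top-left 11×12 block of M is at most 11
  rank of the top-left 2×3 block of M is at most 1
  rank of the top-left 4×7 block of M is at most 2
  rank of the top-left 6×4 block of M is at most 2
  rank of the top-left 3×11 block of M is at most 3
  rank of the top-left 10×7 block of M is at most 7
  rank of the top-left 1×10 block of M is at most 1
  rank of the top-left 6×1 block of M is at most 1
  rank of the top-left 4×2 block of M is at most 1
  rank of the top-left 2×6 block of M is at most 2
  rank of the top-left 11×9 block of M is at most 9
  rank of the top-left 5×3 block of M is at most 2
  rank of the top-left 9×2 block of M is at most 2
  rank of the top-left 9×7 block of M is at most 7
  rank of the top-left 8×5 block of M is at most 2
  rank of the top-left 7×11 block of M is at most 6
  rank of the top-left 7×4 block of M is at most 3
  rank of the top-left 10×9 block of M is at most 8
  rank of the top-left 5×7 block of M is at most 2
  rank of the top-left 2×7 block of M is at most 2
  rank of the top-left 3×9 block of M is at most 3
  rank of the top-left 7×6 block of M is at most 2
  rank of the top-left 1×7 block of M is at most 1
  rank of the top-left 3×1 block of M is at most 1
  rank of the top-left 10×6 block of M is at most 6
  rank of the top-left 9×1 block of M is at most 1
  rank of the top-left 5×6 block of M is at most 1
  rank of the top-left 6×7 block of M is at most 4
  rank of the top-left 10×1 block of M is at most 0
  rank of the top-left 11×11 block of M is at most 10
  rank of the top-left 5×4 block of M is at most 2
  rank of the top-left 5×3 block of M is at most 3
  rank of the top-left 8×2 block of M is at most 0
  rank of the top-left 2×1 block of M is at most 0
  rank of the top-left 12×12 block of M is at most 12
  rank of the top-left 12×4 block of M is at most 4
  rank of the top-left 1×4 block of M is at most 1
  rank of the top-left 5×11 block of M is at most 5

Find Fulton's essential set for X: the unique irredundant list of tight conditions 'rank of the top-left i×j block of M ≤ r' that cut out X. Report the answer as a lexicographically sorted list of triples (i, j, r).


Reconstructing r_w from the 38 given conditions:

  0 | 0 | 1 | 1 | 1 | 1 | 1 | 1 | 1 | 1 | 1 | 1
  0 | 0 | 1 | 1 | 1 | 1 | 2 | 2 | 2 | 2 | 2 | 2
  0 | 0 | 1 | 1 | 1 | 1 | 2 | 3 | 3 | 3 | 3 | 3
  0 | 0 | 1 | 1 | 1 | 1 | 2 | 3 | 4 | 4 | 4 | 4
  0 | 0 | 1 | 1 | 1 | 1 | 2 | 3 | 4 | 5 | 5 | 5
  0 | 0 | 1 | 2 | 2 | 2 | 3 | 4 | 5 | 6 | 6 | 6
  0 | 0 | 1 | 2 | 2 | 2 | 3 | 4 | 5 | 6 | 6 | 7
  0 | 0 | 1 | 2 | 2 | 3 | 4 | 5 | 6 | 7 | 7 | 8
  0 | 1 | 2 | 3 | 3 | 4 | 5 | 6 | 7 | 8 | 8 | 9
  0 | 1 | 2 | 3 | 4 | 5 | 6 | 7 | 8 | 9 | 9 | 10
  1 | 2 | 3 | 4 | 5 | 6 | 7 | 8 | 9 | 10 | 10 | 11
  1 | 2 | 3 | 4 | 5 | 6 | 7 | 8 | 9 | 10 | 11 | 12

hence w(1..12) = (3, 7, 8, 9, 10, 4, 12, 6, 2, 5, 1, 11).

|D(w)|=34, |Ess(w)|=6:

[(5, 6, 1), (7, 6, 2), (7, 11, 6), (8, 2, 0), (8, 5, 2), (10, 1, 0)]


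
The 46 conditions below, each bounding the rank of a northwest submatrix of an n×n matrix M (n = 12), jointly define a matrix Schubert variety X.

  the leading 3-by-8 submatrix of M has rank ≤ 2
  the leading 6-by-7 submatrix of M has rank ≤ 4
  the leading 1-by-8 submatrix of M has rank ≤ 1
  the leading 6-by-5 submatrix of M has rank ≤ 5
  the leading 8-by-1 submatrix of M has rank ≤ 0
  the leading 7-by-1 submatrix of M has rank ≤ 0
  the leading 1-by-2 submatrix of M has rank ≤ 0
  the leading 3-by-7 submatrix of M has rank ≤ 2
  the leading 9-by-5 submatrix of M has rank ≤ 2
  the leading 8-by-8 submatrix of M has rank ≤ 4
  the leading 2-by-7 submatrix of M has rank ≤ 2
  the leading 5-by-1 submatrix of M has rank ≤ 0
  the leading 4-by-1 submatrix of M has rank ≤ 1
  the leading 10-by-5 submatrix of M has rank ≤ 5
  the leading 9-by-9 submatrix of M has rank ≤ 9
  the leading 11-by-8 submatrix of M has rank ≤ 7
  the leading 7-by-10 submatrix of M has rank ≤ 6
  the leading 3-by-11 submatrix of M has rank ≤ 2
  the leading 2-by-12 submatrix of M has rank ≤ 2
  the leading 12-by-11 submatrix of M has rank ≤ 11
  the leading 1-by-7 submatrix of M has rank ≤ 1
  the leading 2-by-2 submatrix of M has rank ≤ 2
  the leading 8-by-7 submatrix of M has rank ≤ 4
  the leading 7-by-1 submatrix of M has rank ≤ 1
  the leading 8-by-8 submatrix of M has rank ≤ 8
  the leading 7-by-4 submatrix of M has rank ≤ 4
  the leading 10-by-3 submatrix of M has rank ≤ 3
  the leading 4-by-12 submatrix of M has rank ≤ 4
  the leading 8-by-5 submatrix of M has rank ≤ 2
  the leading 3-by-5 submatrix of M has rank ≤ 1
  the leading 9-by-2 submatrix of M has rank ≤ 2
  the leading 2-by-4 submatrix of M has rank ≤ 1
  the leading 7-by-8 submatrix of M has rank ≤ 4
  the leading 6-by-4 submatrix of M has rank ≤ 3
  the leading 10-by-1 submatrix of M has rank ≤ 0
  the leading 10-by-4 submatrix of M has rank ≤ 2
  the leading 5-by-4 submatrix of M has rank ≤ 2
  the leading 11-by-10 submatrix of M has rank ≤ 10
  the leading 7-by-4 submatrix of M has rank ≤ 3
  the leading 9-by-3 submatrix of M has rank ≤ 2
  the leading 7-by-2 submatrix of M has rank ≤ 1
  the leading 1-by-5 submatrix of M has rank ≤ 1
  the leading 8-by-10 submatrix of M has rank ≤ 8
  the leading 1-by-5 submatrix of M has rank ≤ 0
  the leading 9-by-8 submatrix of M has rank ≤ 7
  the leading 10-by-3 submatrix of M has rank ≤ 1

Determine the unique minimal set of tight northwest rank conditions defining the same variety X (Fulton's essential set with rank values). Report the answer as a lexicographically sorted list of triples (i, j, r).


Recovering R(i,j) via the rank-extension bound from the 46 conditions:

  row 1: 0 | 0 | 0 | 0 | 0 | 1 | 1 | 1 | 1 | 1 | 1 | 1
  row 2: 0 | 1 | 1 | 1 | 1 | 2 | 2 | 2 | 2 | 2 | 2 | 2
  row 3: 0 | 1 | 1 | 1 | 1 | 2 | 2 | 2 | 2 | 2 | 2 | 3
  row 4: 0 | 1 | 1 | 2 | 2 | 3 | 3 | 3 | 3 | 3 | 3 | 4
  row 5: 0 | 1 | 1 | 2 | 2 | 3 | 4 | 4 | 4 | 4 | 4 | 5
  row 6: 0 | 1 | 1 | 2 | 2 | 3 | 4 | 4 | 5 | 5 | 5 | 6
  row 7: 0 | 1 | 1 | 2 | 2 | 3 | 4 | 4 | 5 | 6 | 6 | 7
  row 8: 0 | 1 | 1 | 2 | 2 | 3 | 4 | 4 | 5 | 6 | 7 | 8
  row 9: 0 | 1 | 1 | 2 | 2 | 3 | 4 | 5 | 6 | 7 | 8 | 9
  row 10: 0 | 1 | 1 | 2 | 3 | 4 | 5 | 6 | 7 | 8 | 9 | 10
  row 11: 1 | 2 | 2 | 3 | 4 | 5 | 6 | 7 | 8 | 9 | 10 | 11
  row 12: 1 | 2 | 3 | 4 | 5 | 6 | 7 | 8 | 9 | 10 | 11 | 12

giving w = (6, 2, 12, 4, 7, 9, 10, 11, 8, 5, 1, 3) via Δ²R.

D(w) has 37 cells with 7 SE-corners; essential set:

[(1, 5, 0), (3, 5, 1), (3, 11, 2), (8, 8, 4), (9, 5, 2), (10, 1, 0), (10, 3, 1)]


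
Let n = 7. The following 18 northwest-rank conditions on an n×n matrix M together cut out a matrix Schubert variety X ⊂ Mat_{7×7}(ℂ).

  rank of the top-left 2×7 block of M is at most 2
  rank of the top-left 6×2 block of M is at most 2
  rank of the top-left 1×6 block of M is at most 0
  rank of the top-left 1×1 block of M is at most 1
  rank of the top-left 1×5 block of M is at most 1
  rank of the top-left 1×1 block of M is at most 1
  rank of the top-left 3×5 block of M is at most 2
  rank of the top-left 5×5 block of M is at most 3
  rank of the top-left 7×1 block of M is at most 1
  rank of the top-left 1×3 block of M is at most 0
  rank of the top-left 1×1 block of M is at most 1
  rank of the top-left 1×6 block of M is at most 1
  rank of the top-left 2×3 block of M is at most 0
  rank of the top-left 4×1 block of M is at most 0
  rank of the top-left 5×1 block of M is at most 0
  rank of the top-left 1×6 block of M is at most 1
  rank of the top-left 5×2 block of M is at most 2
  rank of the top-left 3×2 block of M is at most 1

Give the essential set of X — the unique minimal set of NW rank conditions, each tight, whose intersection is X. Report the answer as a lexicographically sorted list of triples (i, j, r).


Computing R[i][j] = min implied NW-rank bound (n=7, 18 conditions):

  i=1: 0 | 0 | 0 | 0 | 0 | 0 | 1
  i=2: 0 | 0 | 0 | 1 | 1 | 1 | 2
  i=3: 0 | 1 | 1 | 2 | 2 | 2 | 3
  i=4: 0 | 1 | 2 | 3 | 3 | 3 | 4
  i=5: 0 | 1 | 2 | 3 | 3 | 4 | 5
  i=6: 1 | 2 | 3 | 4 | 4 | 5 | 6
  i=7: 1 | 2 | 3 | 4 | 5 | 6 | 7

reading off 1-entries of Δ²R: w = (7, 4, 2, 3, 6, 1, 5).

Rothe diagram D(w) (13 cells), 4 SE-corners (essential conditions):

[(1, 6, 0), (2, 3, 0), (5, 1, 0), (5, 5, 3)]


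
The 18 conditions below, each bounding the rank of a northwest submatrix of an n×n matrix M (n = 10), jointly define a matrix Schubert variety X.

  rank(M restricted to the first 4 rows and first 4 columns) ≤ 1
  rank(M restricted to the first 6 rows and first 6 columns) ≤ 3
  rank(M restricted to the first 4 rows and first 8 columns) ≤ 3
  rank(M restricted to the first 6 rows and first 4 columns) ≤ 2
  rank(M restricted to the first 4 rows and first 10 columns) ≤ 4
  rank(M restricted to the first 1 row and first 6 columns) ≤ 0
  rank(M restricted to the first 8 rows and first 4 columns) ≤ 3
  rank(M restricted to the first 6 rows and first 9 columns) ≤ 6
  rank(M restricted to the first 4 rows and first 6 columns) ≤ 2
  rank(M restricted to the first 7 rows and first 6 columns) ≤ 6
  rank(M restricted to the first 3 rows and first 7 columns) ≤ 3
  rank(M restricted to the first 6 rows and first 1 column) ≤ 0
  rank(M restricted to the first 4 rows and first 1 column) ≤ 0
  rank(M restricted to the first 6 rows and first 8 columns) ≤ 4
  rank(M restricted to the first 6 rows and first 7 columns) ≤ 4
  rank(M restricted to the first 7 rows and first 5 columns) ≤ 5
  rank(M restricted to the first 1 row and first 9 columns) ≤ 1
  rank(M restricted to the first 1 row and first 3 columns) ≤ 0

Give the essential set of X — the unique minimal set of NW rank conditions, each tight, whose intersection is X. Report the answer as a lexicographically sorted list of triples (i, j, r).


Recovering R(i,j) via the rank-extension bound from the 18 conditions:

  row 1: 0, 0, 0, 0, 0, 0, 1, 1, 1, 1
  row 2: 0, 1, 1, 1, 1, 1, 2, 2, 2, 2
  row 3: 0, 1, 1, 1, 2, 2, 3, 3, 3, 3
  row 4: 0, 1, 1, 1, 2, 2, 3, 3, 4, 4
  row 5: 0, 1, 2, 2, 3, 3, 4, 4, 5, 5
  row 6: 0, 1, 2, 2, 3, 3, 4, 4, 5, 6
  row 7: 1, 2, 3, 3, 4, 4, 5, 5, 6, 7
  row 8: 1, 2, 3, 3, 4, 5, 6, 6, 7, 8
  row 9: 1, 2, 3, 4, 5, 6, 7, 7, 8, 9
  row 10: 1, 2, 3, 4, 5, 6, 7, 8, 9, 10

reading off 1-entries of Δ²R: w = (7, 2, 5, 9, 3, 10, 1, 6, 4, 8).

ℓ(w)=21; the 9 essential cells (i,j,r):

[(1, 6, 0), (4, 4, 1), (4, 6, 2), (4, 8, 3), (6, 1, 0), (6, 4, 2), (6, 6, 3), (6, 8, 4), (8, 4, 3)]


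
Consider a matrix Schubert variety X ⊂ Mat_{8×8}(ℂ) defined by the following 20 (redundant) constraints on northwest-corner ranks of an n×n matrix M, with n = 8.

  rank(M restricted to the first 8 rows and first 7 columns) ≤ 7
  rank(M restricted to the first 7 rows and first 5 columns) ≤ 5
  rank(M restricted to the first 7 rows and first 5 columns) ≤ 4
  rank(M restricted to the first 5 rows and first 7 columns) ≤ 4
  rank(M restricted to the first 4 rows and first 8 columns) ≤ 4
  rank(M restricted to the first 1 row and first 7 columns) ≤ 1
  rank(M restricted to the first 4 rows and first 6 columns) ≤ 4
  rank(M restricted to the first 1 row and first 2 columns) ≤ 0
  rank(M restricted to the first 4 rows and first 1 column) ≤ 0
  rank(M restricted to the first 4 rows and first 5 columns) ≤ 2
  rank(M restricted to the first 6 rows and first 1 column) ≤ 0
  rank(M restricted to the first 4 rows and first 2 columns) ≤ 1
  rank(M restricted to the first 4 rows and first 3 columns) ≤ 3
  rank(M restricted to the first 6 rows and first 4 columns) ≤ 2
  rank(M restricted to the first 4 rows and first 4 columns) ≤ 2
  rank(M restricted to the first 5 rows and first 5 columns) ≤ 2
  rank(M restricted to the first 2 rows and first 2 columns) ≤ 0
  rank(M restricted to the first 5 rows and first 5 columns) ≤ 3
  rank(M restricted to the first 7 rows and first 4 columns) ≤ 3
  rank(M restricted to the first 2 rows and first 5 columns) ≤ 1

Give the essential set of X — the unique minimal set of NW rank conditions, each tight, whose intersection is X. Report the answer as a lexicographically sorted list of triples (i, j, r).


Reconstructing r_w from the 20 given conditions:

  i=1: 0 0 1 1 1 1 1 1
  i=2: 0 0 1 1 1 2 2 2
  i=3: 0 1 2 2 2 3 3 3
  i=4: 0 1 2 2 2 3 4 4
  i=5: 0 1 2 2 2 3 4 5
  i=6: 0 1 2 2 3 4 5 6
  i=7: 1 2 3 3 4 5 6 7
  i=8: 1 2 3 4 5 6 7 8

the unique w with this rank table is (3, 6, 2, 7, 8, 5, 1, 4).

5 SE-corners of the 15-cell Rothe diagram give Ess(w):

[(2, 2, 0), (2, 5, 1), (5, 5, 2), (6, 1, 0), (6, 4, 2)]


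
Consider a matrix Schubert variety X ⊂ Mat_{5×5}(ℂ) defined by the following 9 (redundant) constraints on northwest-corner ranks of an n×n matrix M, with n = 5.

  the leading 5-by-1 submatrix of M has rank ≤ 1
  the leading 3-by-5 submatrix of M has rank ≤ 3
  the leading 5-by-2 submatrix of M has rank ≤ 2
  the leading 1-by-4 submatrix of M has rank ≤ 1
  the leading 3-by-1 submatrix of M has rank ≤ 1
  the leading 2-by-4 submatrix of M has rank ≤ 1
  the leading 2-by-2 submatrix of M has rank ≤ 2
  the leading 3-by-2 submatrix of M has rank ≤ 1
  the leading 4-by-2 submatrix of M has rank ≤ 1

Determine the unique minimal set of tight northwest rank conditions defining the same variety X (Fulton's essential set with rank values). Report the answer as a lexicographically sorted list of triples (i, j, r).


Rank table r_w(5×5) implied by the 9 constraints:

  R[1]: 1 | 1 | 1 | 1 | 1
  R[2]: 1 | 1 | 1 | 1 | 2
  R[3]: 1 | 1 | 2 | 2 | 3
  R[4]: 1 | 1 | 2 | 3 | 4
  R[5]: 1 | 2 | 3 | 4 | 5

giving w = (1, 5, 3, 4, 2) via Δ²R.

Fulton essential set (2 of the 5 Rothe cells):

[(2, 4, 1), (4, 2, 1)]


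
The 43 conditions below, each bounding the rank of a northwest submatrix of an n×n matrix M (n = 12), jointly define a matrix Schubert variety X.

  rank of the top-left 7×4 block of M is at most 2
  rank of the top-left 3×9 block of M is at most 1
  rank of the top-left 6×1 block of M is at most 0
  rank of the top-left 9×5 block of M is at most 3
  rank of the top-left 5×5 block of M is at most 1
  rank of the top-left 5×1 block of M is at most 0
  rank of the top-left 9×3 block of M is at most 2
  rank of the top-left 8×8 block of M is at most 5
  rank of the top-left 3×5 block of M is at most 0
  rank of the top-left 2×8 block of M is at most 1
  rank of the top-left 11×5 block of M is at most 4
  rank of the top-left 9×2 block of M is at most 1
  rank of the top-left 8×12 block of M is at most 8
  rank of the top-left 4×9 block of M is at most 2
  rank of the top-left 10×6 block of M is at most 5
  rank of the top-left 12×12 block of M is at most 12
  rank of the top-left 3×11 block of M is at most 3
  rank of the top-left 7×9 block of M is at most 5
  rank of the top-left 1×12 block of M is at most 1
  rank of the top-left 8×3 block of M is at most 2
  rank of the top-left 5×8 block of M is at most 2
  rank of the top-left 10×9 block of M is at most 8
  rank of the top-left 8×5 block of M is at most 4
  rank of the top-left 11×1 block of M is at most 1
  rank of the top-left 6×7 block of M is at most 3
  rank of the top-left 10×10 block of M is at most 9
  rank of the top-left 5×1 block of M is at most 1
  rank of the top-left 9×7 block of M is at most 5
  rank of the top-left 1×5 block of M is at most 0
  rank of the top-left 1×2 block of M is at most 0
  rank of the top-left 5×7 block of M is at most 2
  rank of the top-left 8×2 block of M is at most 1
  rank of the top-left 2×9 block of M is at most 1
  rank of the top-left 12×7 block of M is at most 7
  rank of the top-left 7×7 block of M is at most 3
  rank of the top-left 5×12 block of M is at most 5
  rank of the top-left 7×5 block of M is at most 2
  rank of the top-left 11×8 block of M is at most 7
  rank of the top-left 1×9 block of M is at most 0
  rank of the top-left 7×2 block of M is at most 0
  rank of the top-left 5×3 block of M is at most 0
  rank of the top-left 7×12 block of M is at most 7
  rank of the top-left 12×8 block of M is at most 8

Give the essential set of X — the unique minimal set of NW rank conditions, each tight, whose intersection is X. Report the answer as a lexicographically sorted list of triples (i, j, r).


Computing R[i][j] = min implied NW-rank bound (n=12, 43 conditions):

  row 1: 0 0 0 0 0 0 0 0 0 1 1 1
  row 2: 0 0 0 0 0 1 1 1 1 2 2 2
  row 3: 0 0 0 0 0 1 1 1 1 2 3 3
  row 4: 0 0 0 1 1 2 2 2 2 3 4 4
  row 5: 0 0 0 1 1 2 2 2 3 4 5 5
  row 6: 0 0 1 2 2 3 3 3 4 5 6 6
  row 7: 0 0 1 2 2 3 3 4 5 6 7 7
  row 8: 1 1 2 3 3 4 4 5 6 7 8 8
  row 9: 1 1 2 3 3 4 5 6 7 8 9 9
  row 10: 1 2 3 4 4 5 6 7 8 9 10 10
  row 11: 1 2 3 4 4 5 6 7 8 9 10 11
  row 12: 1 2 3 4 5 6 7 8 9 10 11 12

the unique w with this rank table is (10, 6, 11, 4, 9, 3, 8, 1, 7, 2, 12, 5).

Rothe diagram D(w) (40 cells), 12 SE-corners (essential conditions):

[(1, 9, 0), (3, 5, 0), (3, 9, 1), (5, 3, 0), (5, 5, 1), (5, 8, 2), (7, 2, 0), (7, 5, 2), (7, 7, 3), (9, 2, 1), (9, 5, 3), (11, 5, 4)]


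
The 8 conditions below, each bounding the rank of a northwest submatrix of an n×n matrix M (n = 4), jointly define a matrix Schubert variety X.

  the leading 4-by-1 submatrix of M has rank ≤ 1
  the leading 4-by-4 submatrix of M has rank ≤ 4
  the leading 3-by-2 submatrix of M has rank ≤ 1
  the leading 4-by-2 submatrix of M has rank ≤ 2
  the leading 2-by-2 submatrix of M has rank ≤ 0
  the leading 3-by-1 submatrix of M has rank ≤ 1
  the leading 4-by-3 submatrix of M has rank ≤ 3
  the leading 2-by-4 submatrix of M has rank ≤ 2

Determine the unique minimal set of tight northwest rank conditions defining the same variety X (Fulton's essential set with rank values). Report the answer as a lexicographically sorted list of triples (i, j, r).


Recovering R(i,j) via the rank-extension bound from the 8 conditions:

  i=1: 0  0  1  1
  i=2: 0  0  1  2
  i=3: 1  1  2  3
  i=4: 1  2  3  4

giving w = (3, 4, 1, 2) via Δ²R.

Fulton essential set (1 of the 4 Rothe cells):

[(2, 2, 0)]


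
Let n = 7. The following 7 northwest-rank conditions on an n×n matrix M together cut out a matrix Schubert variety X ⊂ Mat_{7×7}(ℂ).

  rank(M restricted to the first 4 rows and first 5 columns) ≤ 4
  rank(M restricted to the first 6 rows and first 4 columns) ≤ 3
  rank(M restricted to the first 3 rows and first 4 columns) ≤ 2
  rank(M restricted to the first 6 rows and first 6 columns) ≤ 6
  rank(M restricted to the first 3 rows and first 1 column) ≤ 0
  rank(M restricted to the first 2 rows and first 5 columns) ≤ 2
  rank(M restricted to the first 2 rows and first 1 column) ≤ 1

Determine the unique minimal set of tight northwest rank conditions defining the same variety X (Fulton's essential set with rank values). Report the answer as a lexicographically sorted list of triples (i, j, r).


Recovering R(i,j) via the rank-extension bound from the 7 conditions:

  i=1: 0  1  1  1  1  1  1
  i=2: 0  1  2  2  2  2  2
  i=3: 0  1  2  2  3  3  3
  i=4: 1  2  3  3  4  4  4
  i=5: 1  2  3  3  4  5  5
  i=6: 1  2  3  3  4  5  6
  i=7: 1  2  3  4  5  6  7

hence w(1..7) = (2, 3, 5, 1, 6, 7, 4).

Rothe diagram D(w) (6 cells), 3 SE-corners (essential conditions):

[(3, 1, 0), (3, 4, 2), (6, 4, 3)]


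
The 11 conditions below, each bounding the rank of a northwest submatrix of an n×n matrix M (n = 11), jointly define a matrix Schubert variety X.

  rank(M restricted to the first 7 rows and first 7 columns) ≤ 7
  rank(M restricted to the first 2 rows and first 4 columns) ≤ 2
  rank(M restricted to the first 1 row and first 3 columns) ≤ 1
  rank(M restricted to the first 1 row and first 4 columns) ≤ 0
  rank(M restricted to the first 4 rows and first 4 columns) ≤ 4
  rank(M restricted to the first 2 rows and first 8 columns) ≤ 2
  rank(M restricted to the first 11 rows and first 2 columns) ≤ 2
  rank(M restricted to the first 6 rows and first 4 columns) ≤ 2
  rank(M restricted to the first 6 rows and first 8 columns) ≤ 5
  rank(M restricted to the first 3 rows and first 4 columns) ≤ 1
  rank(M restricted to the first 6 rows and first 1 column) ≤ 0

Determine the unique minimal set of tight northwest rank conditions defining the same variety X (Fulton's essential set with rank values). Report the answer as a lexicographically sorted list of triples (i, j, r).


The tightest implied rank at each (i,j), from the 11 conditions:

  i=1: 0  0  0  0  1  1  1  1  1  1  1
  i=2: 0  1  1  1  2  2  2  2  2  2  2
  i=3: 0  1  1  1  2  3  3  3  3  3  3
  i=4: 0  1  2  2  3  4  4  4  4  4  4
  i=5: 0  1  2  2  3  4  5  5  5  5  5
  i=6: 0  1  2  2  3  4  5  5  6  6  6
  i=7: 1  2  3  3  4  5  6  6  7  7  7
  i=8: 1  2  3  4  5  6  7  7  8  8  8
  i=9: 1  2  3  4  5  6  7  8  9  9  9
  i=10: 1  2  3  4  5  6  7  8  9  10  10
  i=11: 1  2  3  4  5  6  7  8  9  10  11

hence w(1..11) = (5, 2, 6, 3, 7, 9, 1, 4, 8, 10, 11).

D(w) has 14 cells with 5 SE-corners; essential set:

[(1, 4, 0), (3, 4, 1), (6, 1, 0), (6, 4, 2), (6, 8, 5)]


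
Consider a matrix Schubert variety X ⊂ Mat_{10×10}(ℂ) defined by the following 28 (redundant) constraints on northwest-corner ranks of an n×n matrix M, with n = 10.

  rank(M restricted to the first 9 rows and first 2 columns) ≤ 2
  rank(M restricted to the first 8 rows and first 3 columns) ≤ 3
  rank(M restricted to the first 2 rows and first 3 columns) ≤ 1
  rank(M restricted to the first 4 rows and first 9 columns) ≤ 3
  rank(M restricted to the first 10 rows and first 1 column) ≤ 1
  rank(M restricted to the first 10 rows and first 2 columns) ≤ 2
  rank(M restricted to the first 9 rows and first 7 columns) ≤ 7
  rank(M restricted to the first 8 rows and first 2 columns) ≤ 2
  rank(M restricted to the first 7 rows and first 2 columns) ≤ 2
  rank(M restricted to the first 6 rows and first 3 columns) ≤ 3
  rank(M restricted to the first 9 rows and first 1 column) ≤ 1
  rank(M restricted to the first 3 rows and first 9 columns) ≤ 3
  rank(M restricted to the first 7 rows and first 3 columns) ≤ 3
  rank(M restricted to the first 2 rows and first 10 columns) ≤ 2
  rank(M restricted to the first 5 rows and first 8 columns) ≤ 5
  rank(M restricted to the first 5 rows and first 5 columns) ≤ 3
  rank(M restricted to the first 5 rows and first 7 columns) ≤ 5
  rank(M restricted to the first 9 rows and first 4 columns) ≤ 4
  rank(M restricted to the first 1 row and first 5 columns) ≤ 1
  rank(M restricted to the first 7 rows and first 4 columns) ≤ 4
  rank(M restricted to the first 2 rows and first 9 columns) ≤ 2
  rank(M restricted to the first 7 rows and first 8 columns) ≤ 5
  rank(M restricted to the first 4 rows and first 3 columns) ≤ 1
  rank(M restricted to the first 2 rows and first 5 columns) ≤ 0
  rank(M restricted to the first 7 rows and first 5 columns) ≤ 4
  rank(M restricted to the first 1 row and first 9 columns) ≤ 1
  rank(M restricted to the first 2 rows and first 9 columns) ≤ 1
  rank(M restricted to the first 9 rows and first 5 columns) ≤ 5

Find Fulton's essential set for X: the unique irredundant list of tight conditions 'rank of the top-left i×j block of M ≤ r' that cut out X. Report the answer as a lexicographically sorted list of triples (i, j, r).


Rank table r_w(10×10) implied by the 28 constraints:

  row 1: 0 | 0 | 0 | 0 | 0 | 1 | 1 | 1 | 1 | 1
  row 2: 0 | 0 | 0 | 0 | 0 | 1 | 1 | 1 | 1 | 2
  row 3: 1 | 1 | 1 | 1 | 1 | 2 | 2 | 2 | 2 | 3
  row 4: 1 | 1 | 1 | 2 | 2 | 3 | 3 | 3 | 3 | 4
  row 5: 1 | 2 | 2 | 3 | 3 | 4 | 4 | 4 | 4 | 5
  row 6: 1 | 2 | 3 | 4 | 4 | 5 | 5 | 5 | 5 | 6
  row 7: 1 | 2 | 3 | 4 | 4 | 5 | 5 | 5 | 6 | 7
  row 8: 1 | 2 | 3 | 4 | 5 | 6 | 6 | 6 | 7 | 8
  row 9: 1 | 2 | 3 | 4 | 5 | 6 | 7 | 7 | 8 | 9
  row 10: 1 | 2 | 3 | 4 | 5 | 6 | 7 | 8 | 9 | 10

second differences of R give the permutation w = (6, 10, 1, 4, 2, 3, 9, 5, 7, 8).

D(w) has 18 cells with 5 SE-corners; essential set:

[(2, 5, 0), (2, 9, 1), (4, 3, 1), (7, 5, 4), (7, 8, 5)]


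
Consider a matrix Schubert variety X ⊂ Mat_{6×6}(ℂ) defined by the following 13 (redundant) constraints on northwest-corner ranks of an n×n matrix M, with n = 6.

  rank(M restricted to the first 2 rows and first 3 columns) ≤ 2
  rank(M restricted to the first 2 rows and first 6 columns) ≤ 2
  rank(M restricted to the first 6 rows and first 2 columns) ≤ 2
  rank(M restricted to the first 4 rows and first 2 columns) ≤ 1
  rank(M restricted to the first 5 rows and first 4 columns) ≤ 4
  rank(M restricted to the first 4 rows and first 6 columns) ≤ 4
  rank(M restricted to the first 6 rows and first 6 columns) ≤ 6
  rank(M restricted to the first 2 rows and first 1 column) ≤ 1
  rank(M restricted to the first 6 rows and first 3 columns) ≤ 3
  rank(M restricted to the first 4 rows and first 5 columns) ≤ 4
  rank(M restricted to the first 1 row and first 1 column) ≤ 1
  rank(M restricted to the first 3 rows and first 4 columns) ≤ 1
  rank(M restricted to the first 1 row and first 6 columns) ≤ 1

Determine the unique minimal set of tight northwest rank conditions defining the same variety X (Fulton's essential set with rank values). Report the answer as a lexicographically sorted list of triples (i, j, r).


Rank table r_w(6×6) implied by the 13 constraints:

  row 1: 1, 1, 1, 1, 1, 1
  row 2: 1, 1, 1, 1, 2, 2
  row 3: 1, 1, 1, 1, 2, 3
  row 4: 1, 1, 2, 2, 3, 4
  row 5: 1, 2, 3, 3, 4, 5
  row 6: 1, 2, 3, 4, 5, 6

giving w = (1, 5, 6, 3, 2, 4) via Δ²R.

Rothe diagram D(w) (7 cells), 2 SE-corners (essential conditions):

[(3, 4, 1), (4, 2, 1)]


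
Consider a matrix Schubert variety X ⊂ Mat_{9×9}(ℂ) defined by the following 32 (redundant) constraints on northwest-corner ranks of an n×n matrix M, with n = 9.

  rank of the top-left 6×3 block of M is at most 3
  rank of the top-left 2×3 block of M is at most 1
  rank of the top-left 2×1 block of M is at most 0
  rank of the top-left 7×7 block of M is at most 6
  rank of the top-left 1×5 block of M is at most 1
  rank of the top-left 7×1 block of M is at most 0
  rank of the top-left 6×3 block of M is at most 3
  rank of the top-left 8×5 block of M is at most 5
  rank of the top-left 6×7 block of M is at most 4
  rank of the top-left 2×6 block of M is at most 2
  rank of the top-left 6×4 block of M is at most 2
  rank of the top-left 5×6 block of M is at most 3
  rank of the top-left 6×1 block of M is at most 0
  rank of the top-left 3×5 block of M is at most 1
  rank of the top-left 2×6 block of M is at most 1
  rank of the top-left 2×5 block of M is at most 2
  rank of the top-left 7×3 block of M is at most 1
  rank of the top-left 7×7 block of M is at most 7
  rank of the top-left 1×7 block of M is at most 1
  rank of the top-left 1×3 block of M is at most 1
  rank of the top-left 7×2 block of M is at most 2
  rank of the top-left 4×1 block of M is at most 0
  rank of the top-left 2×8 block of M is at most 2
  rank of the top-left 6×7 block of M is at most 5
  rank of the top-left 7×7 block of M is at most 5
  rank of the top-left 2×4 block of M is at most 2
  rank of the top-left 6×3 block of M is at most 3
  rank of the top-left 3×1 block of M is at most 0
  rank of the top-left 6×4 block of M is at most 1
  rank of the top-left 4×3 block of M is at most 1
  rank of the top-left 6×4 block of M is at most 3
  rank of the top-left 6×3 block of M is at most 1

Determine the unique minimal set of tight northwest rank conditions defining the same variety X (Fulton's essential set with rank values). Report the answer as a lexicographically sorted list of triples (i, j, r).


Computing R[i][j] = min implied NW-rank bound (n=9, 32 conditions):

  row 1: 0 1 1 1 1 1 1 1 1
  row 2: 0 1 1 1 1 1 2 2 2
  row 3: 0 1 1 1 1 2 3 3 3
  row 4: 0 1 1 1 2 3 4 4 4
  row 5: 0 1 1 1 2 3 4 5 5
  row 6: 0 1 1 1 2 3 4 5 6
  row 7: 0 1 1 2 3 4 5 6 7
  row 8: 1 2 2 3 4 5 6 7 8
  row 9: 1 2 3 4 5 6 7 8 9

reading off 1-entries of Δ²R: w = (2, 7, 6, 5, 8, 9, 4, 1, 3).

|D(w)|=21, |Ess(w)|=5:

[(2, 6, 1), (3, 5, 1), (6, 4, 1), (7, 1, 0), (7, 3, 1)]


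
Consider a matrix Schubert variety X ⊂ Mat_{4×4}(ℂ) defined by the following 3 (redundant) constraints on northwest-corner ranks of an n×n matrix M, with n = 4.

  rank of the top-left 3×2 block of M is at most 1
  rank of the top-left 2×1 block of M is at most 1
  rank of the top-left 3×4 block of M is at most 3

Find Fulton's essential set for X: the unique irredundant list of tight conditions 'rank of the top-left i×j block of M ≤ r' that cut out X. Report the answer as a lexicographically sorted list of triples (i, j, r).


Recovering R(i,j) via the rank-extension bound from the 3 conditions:

  row 1: 1 1 1 1
  row 2: 1 1 2 2
  row 3: 1 1 2 3
  row 4: 1 2 3 4

hence w(1..4) = (1, 3, 4, 2).

ℓ(w)=2; the 1 essential cell (i,j,r):

[(3, 2, 1)]
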